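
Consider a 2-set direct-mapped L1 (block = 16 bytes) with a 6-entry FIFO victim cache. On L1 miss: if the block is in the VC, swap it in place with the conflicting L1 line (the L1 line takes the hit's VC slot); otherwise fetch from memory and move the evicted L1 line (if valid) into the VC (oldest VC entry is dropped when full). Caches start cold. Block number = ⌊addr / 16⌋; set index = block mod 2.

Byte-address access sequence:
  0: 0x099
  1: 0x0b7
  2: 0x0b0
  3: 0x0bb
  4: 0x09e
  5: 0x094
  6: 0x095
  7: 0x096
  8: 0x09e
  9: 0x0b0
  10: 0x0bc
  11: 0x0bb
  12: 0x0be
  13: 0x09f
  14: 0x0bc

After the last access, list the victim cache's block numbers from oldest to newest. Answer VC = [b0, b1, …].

VC = [9]

  [0] addr=0x99 blk=9 s=1: MISS | VC []
  [1] addr=0xb7 blk=11 s=1: MISS | VC [9]
  [2] addr=0xb0 blk=11 s=1: L1-HIT | VC [9]
  [3] addr=0xbb blk=11 s=1: L1-HIT | VC [9]
  [4] addr=0x9e blk=9 s=1: VC-HIT | VC [11]
  [5] addr=0x94 blk=9 s=1: L1-HIT | VC [11]
  [6] addr=0x95 blk=9 s=1: L1-HIT | VC [11]
  [7] addr=0x96 blk=9 s=1: L1-HIT | VC [11]
  [8] addr=0x9e blk=9 s=1: L1-HIT | VC [11]
  [9] addr=0xb0 blk=11 s=1: VC-HIT | VC [9]
  [10] addr=0xbc blk=11 s=1: L1-HIT | VC [9]
  [11] addr=0xbb blk=11 s=1: L1-HIT | VC [9]
  [12] addr=0xbe blk=11 s=1: L1-HIT | VC [9]
  [13] addr=0x9f blk=9 s=1: VC-HIT | VC [11]
  [14] addr=0xbc blk=11 s=1: VC-HIT | VC [9]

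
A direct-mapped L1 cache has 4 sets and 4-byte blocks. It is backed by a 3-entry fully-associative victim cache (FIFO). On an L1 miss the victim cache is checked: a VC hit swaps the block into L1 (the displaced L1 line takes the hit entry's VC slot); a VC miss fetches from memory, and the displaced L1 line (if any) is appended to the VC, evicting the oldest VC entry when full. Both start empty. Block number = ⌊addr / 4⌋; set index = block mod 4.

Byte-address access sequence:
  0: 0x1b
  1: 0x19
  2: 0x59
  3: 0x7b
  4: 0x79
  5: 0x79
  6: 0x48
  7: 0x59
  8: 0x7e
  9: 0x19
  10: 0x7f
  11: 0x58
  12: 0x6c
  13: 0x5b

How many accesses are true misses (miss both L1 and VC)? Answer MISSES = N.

  [0] addr=0x1b blk=6 s=2: MISS | VC []
  [1] addr=0x19 blk=6 s=2: L1-HIT | VC []
  [2] addr=0x59 blk=22 s=2: MISS | VC [6]
  [3] addr=0x7b blk=30 s=2: MISS | VC [6, 22]
  [4] addr=0x79 blk=30 s=2: L1-HIT | VC [6, 22]
  [5] addr=0x79 blk=30 s=2: L1-HIT | VC [6, 22]
  [6] addr=0x48 blk=18 s=2: MISS | VC [6, 22, 30]
  [7] addr=0x59 blk=22 s=2: VC-HIT | VC [6, 18, 30]
  [8] addr=0x7e blk=31 s=3: MISS | VC [6, 18, 30]
  [9] addr=0x19 blk=6 s=2: VC-HIT | VC [22, 18, 30]
  [10] addr=0x7f blk=31 s=3: L1-HIT | VC [22, 18, 30]
  [11] addr=0x58 blk=22 s=2: VC-HIT | VC [6, 18, 30]
  [12] addr=0x6c blk=27 s=3: MISS | VC [18, 30, 31]
  [13] addr=0x5b blk=22 s=2: L1-HIT | VC [18, 30, 31]

MISSES = 6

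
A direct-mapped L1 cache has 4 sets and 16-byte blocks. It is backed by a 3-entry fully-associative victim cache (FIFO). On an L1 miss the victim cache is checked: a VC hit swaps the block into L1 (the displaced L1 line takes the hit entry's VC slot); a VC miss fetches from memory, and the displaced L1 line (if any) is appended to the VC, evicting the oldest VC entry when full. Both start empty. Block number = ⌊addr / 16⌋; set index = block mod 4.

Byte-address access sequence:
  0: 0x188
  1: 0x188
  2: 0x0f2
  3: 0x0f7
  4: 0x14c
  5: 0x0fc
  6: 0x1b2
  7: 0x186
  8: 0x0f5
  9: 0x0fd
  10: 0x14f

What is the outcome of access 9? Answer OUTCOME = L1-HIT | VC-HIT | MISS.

OUTCOME = L1-HIT

0: 0x188 (blk 24, set 0) → MISS  vc=[]
1: 0x188 (blk 24, set 0) → L1-HIT  vc=[]
2: 0xf2 (blk 15, set 3) → MISS  vc=[]
3: 0xf7 (blk 15, set 3) → L1-HIT  vc=[]
4: 0x14c (blk 20, set 0) → MISS  vc=[24]
5: 0xfc (blk 15, set 3) → L1-HIT  vc=[24]
6: 0x1b2 (blk 27, set 3) → MISS  vc=[24, 15]
7: 0x186 (blk 24, set 0) → VC-HIT  vc=[20, 15]
8: 0xf5 (blk 15, set 3) → VC-HIT  vc=[20, 27]
9: 0xfd (blk 15, set 3) → L1-HIT  vc=[20, 27]
10: 0x14f (blk 20, set 0) → VC-HIT  vc=[24, 27]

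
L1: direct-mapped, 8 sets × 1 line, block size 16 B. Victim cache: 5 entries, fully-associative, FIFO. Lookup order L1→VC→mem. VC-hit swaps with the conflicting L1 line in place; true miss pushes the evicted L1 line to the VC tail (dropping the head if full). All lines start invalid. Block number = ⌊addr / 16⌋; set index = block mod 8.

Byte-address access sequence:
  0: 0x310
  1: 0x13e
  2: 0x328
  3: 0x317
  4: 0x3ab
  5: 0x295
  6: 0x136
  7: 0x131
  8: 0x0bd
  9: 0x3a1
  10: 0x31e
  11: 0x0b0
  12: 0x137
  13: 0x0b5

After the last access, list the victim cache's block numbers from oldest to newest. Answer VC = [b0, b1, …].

0: 0x310 (blk 49, set 1) → MISS  vc=[]
1: 0x13e (blk 19, set 3) → MISS  vc=[]
2: 0x328 (blk 50, set 2) → MISS  vc=[]
3: 0x317 (blk 49, set 1) → L1-HIT  vc=[]
4: 0x3ab (blk 58, set 2) → MISS  vc=[50]
5: 0x295 (blk 41, set 1) → MISS  vc=[50, 49]
6: 0x136 (blk 19, set 3) → L1-HIT  vc=[50, 49]
7: 0x131 (blk 19, set 3) → L1-HIT  vc=[50, 49]
8: 0xbd (blk 11, set 3) → MISS  vc=[50, 49, 19]
9: 0x3a1 (blk 58, set 2) → L1-HIT  vc=[50, 49, 19]
10: 0x31e (blk 49, set 1) → VC-HIT  vc=[50, 41, 19]
11: 0xb0 (blk 11, set 3) → L1-HIT  vc=[50, 41, 19]
12: 0x137 (blk 19, set 3) → VC-HIT  vc=[50, 41, 11]
13: 0xb5 (blk 11, set 3) → VC-HIT  vc=[50, 41, 19]

VC = [50, 41, 19]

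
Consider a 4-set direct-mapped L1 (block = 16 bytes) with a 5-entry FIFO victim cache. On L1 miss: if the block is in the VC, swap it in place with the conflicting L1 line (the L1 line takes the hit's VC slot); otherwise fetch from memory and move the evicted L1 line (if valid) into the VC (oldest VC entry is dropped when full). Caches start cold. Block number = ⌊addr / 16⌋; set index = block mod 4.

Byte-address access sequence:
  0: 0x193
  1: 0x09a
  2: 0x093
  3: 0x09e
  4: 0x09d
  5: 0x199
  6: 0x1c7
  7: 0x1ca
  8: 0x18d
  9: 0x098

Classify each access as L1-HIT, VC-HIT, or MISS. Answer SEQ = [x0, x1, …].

SEQ = [MISS, MISS, L1-HIT, L1-HIT, L1-HIT, VC-HIT, MISS, L1-HIT, MISS, VC-HIT]

#0 0x193→b25/s1 MISS; vc=[]
#1 0x9a→b9/s1 MISS; vc=[25]
#2 0x93→b9/s1 L1-HIT; vc=[25]
#3 0x9e→b9/s1 L1-HIT; vc=[25]
#4 0x9d→b9/s1 L1-HIT; vc=[25]
#5 0x199→b25/s1 VC-HIT; vc=[9]
#6 0x1c7→b28/s0 MISS; vc=[9]
#7 0x1ca→b28/s0 L1-HIT; vc=[9]
#8 0x18d→b24/s0 MISS; vc=[9,28]
#9 0x98→b9/s1 VC-HIT; vc=[25,28]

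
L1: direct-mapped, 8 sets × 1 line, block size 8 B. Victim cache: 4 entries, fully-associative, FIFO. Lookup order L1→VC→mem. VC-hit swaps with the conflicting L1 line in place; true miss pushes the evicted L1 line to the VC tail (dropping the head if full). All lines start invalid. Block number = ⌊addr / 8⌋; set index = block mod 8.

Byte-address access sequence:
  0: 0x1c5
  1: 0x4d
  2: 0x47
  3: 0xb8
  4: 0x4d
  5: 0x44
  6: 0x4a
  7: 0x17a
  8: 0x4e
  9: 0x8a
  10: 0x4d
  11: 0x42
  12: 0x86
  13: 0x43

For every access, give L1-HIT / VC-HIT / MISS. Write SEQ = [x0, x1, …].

SEQ = [MISS, MISS, MISS, MISS, L1-HIT, L1-HIT, L1-HIT, MISS, L1-HIT, MISS, VC-HIT, L1-HIT, MISS, VC-HIT]

  [0] addr=0x1c5 blk=56 s=0: MISS | VC []
  [1] addr=0x4d blk=9 s=1: MISS | VC []
  [2] addr=0x47 blk=8 s=0: MISS | VC [56]
  [3] addr=0xb8 blk=23 s=7: MISS | VC [56]
  [4] addr=0x4d blk=9 s=1: L1-HIT | VC [56]
  [5] addr=0x44 blk=8 s=0: L1-HIT | VC [56]
  [6] addr=0x4a blk=9 s=1: L1-HIT | VC [56]
  [7] addr=0x17a blk=47 s=7: MISS | VC [56, 23]
  [8] addr=0x4e blk=9 s=1: L1-HIT | VC [56, 23]
  [9] addr=0x8a blk=17 s=1: MISS | VC [56, 23, 9]
  [10] addr=0x4d blk=9 s=1: VC-HIT | VC [56, 23, 17]
  [11] addr=0x42 blk=8 s=0: L1-HIT | VC [56, 23, 17]
  [12] addr=0x86 blk=16 s=0: MISS | VC [56, 23, 17, 8]
  [13] addr=0x43 blk=8 s=0: VC-HIT | VC [56, 23, 17, 16]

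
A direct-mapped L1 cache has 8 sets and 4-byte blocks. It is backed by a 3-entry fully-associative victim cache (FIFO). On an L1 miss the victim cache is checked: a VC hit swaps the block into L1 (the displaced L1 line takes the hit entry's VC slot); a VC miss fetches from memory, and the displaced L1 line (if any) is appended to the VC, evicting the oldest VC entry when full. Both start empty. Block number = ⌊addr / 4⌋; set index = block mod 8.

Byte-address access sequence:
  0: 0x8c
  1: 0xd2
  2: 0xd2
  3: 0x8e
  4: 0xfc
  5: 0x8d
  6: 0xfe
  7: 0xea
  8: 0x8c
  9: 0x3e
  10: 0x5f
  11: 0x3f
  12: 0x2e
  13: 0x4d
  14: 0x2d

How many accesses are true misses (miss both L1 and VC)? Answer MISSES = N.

MISSES = 8

0: 0x8c (blk 35, set 3) → MISS  vc=[]
1: 0xd2 (blk 52, set 4) → MISS  vc=[]
2: 0xd2 (blk 52, set 4) → L1-HIT  vc=[]
3: 0x8e (blk 35, set 3) → L1-HIT  vc=[]
4: 0xfc (blk 63, set 7) → MISS  vc=[]
5: 0x8d (blk 35, set 3) → L1-HIT  vc=[]
6: 0xfe (blk 63, set 7) → L1-HIT  vc=[]
7: 0xea (blk 58, set 2) → MISS  vc=[]
8: 0x8c (blk 35, set 3) → L1-HIT  vc=[]
9: 0x3e (blk 15, set 7) → MISS  vc=[63]
10: 0x5f (blk 23, set 7) → MISS  vc=[63, 15]
11: 0x3f (blk 15, set 7) → VC-HIT  vc=[63, 23]
12: 0x2e (blk 11, set 3) → MISS  vc=[63, 23, 35]
13: 0x4d (blk 19, set 3) → MISS  vc=[23, 35, 11]
14: 0x2d (blk 11, set 3) → VC-HIT  vc=[23, 35, 19]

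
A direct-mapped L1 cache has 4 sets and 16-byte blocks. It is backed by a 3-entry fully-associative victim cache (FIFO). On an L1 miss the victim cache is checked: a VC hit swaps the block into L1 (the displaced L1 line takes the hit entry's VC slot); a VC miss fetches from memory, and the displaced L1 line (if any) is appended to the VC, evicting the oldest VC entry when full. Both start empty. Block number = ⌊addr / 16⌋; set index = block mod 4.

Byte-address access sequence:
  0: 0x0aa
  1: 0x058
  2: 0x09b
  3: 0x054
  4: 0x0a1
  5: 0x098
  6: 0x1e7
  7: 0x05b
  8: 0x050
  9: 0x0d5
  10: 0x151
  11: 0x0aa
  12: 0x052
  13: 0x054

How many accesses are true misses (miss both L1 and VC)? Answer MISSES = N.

0: 0xaa (blk 10, set 2) → MISS  vc=[]
1: 0x58 (blk 5, set 1) → MISS  vc=[]
2: 0x9b (blk 9, set 1) → MISS  vc=[5]
3: 0x54 (blk 5, set 1) → VC-HIT  vc=[9]
4: 0xa1 (blk 10, set 2) → L1-HIT  vc=[9]
5: 0x98 (blk 9, set 1) → VC-HIT  vc=[5]
6: 0x1e7 (blk 30, set 2) → MISS  vc=[5, 10]
7: 0x5b (blk 5, set 1) → VC-HIT  vc=[9, 10]
8: 0x50 (blk 5, set 1) → L1-HIT  vc=[9, 10]
9: 0xd5 (blk 13, set 1) → MISS  vc=[9, 10, 5]
10: 0x151 (blk 21, set 1) → MISS  vc=[10, 5, 13]
11: 0xaa (blk 10, set 2) → VC-HIT  vc=[30, 5, 13]
12: 0x52 (blk 5, set 1) → VC-HIT  vc=[30, 21, 13]
13: 0x54 (blk 5, set 1) → L1-HIT  vc=[30, 21, 13]

MISSES = 6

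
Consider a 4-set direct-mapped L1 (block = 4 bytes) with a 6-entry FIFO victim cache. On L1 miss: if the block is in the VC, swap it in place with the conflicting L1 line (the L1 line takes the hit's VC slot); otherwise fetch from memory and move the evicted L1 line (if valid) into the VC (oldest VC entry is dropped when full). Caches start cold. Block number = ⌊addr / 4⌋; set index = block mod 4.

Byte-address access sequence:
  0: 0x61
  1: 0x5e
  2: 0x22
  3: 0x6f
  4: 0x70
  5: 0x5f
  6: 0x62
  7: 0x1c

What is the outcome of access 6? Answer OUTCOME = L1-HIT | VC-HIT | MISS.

0: 0x61 (blk 24, set 0) → MISS  vc=[]
1: 0x5e (blk 23, set 3) → MISS  vc=[]
2: 0x22 (blk 8, set 0) → MISS  vc=[24]
3: 0x6f (blk 27, set 3) → MISS  vc=[24, 23]
4: 0x70 (blk 28, set 0) → MISS  vc=[24, 23, 8]
5: 0x5f (blk 23, set 3) → VC-HIT  vc=[24, 27, 8]
6: 0x62 (blk 24, set 0) → VC-HIT  vc=[28, 27, 8]
7: 0x1c (blk 7, set 3) → MISS  vc=[28, 27, 8, 23]

OUTCOME = VC-HIT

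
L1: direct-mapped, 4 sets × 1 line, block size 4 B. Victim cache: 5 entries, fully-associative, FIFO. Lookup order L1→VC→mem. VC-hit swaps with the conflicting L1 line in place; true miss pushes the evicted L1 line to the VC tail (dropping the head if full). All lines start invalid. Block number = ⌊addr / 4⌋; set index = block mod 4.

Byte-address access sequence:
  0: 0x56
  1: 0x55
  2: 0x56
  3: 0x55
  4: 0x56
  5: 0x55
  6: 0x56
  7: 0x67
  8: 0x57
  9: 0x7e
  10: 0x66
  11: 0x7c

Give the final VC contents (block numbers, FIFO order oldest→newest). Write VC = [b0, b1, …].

VC = [21]

#0 0x56→b21/s1 MISS; vc=[]
#1 0x55→b21/s1 L1-HIT; vc=[]
#2 0x56→b21/s1 L1-HIT; vc=[]
#3 0x55→b21/s1 L1-HIT; vc=[]
#4 0x56→b21/s1 L1-HIT; vc=[]
#5 0x55→b21/s1 L1-HIT; vc=[]
#6 0x56→b21/s1 L1-HIT; vc=[]
#7 0x67→b25/s1 MISS; vc=[21]
#8 0x57→b21/s1 VC-HIT; vc=[25]
#9 0x7e→b31/s3 MISS; vc=[25]
#10 0x66→b25/s1 VC-HIT; vc=[21]
#11 0x7c→b31/s3 L1-HIT; vc=[21]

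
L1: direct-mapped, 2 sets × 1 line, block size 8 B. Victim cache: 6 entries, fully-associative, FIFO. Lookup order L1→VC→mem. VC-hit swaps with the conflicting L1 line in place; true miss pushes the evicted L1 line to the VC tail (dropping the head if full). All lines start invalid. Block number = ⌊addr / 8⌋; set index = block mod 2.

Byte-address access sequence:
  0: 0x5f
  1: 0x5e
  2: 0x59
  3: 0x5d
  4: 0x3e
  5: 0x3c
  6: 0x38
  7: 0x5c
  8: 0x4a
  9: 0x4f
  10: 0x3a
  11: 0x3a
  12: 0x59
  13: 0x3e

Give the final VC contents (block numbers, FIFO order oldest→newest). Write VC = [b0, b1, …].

0: 0x5f (blk 11, set 1) → MISS  vc=[]
1: 0x5e (blk 11, set 1) → L1-HIT  vc=[]
2: 0x59 (blk 11, set 1) → L1-HIT  vc=[]
3: 0x5d (blk 11, set 1) → L1-HIT  vc=[]
4: 0x3e (blk 7, set 1) → MISS  vc=[11]
5: 0x3c (blk 7, set 1) → L1-HIT  vc=[11]
6: 0x38 (blk 7, set 1) → L1-HIT  vc=[11]
7: 0x5c (blk 11, set 1) → VC-HIT  vc=[7]
8: 0x4a (blk 9, set 1) → MISS  vc=[7, 11]
9: 0x4f (blk 9, set 1) → L1-HIT  vc=[7, 11]
10: 0x3a (blk 7, set 1) → VC-HIT  vc=[9, 11]
11: 0x3a (blk 7, set 1) → L1-HIT  vc=[9, 11]
12: 0x59 (blk 11, set 1) → VC-HIT  vc=[9, 7]
13: 0x3e (blk 7, set 1) → VC-HIT  vc=[9, 11]

VC = [9, 11]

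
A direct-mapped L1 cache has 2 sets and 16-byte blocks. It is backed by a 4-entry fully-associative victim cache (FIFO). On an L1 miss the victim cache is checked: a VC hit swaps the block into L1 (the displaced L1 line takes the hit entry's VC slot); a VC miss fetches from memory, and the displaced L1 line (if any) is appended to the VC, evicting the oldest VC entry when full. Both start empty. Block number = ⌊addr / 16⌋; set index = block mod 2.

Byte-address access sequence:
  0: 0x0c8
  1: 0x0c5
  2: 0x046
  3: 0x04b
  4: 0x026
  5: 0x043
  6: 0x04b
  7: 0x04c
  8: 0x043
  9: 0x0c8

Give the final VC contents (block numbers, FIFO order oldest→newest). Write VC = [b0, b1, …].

VC = [4, 2]

#0 0xc8→b12/s0 MISS; vc=[]
#1 0xc5→b12/s0 L1-HIT; vc=[]
#2 0x46→b4/s0 MISS; vc=[12]
#3 0x4b→b4/s0 L1-HIT; vc=[12]
#4 0x26→b2/s0 MISS; vc=[12,4]
#5 0x43→b4/s0 VC-HIT; vc=[12,2]
#6 0x4b→b4/s0 L1-HIT; vc=[12,2]
#7 0x4c→b4/s0 L1-HIT; vc=[12,2]
#8 0x43→b4/s0 L1-HIT; vc=[12,2]
#9 0xc8→b12/s0 VC-HIT; vc=[4,2]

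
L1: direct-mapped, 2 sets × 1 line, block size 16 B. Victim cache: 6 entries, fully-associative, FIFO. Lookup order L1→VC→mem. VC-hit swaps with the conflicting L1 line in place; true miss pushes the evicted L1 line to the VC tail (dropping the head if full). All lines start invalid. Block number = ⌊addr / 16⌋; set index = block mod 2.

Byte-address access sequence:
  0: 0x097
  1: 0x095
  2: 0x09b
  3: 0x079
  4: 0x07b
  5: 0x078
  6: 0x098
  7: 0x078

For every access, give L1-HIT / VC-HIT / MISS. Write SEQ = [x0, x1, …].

SEQ = [MISS, L1-HIT, L1-HIT, MISS, L1-HIT, L1-HIT, VC-HIT, VC-HIT]

0: 0x97 (blk 9, set 1) → MISS  vc=[]
1: 0x95 (blk 9, set 1) → L1-HIT  vc=[]
2: 0x9b (blk 9, set 1) → L1-HIT  vc=[]
3: 0x79 (blk 7, set 1) → MISS  vc=[9]
4: 0x7b (blk 7, set 1) → L1-HIT  vc=[9]
5: 0x78 (blk 7, set 1) → L1-HIT  vc=[9]
6: 0x98 (blk 9, set 1) → VC-HIT  vc=[7]
7: 0x78 (blk 7, set 1) → VC-HIT  vc=[9]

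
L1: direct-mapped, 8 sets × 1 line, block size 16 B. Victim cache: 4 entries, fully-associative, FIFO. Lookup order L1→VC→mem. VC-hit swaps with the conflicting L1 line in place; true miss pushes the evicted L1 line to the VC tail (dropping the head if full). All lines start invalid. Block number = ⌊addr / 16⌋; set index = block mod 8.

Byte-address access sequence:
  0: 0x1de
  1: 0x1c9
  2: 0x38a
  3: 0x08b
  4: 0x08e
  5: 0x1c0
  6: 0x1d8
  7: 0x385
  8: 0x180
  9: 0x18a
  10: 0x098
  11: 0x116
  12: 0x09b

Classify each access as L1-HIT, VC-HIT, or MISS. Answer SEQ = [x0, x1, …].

0: 0x1de (blk 29, set 5) → MISS  vc=[]
1: 0x1c9 (blk 28, set 4) → MISS  vc=[]
2: 0x38a (blk 56, set 0) → MISS  vc=[]
3: 0x8b (blk 8, set 0) → MISS  vc=[56]
4: 0x8e (blk 8, set 0) → L1-HIT  vc=[56]
5: 0x1c0 (blk 28, set 4) → L1-HIT  vc=[56]
6: 0x1d8 (blk 29, set 5) → L1-HIT  vc=[56]
7: 0x385 (blk 56, set 0) → VC-HIT  vc=[8]
8: 0x180 (blk 24, set 0) → MISS  vc=[8, 56]
9: 0x18a (blk 24, set 0) → L1-HIT  vc=[8, 56]
10: 0x98 (blk 9, set 1) → MISS  vc=[8, 56]
11: 0x116 (blk 17, set 1) → MISS  vc=[8, 56, 9]
12: 0x9b (blk 9, set 1) → VC-HIT  vc=[8, 56, 17]

SEQ = [MISS, MISS, MISS, MISS, L1-HIT, L1-HIT, L1-HIT, VC-HIT, MISS, L1-HIT, MISS, MISS, VC-HIT]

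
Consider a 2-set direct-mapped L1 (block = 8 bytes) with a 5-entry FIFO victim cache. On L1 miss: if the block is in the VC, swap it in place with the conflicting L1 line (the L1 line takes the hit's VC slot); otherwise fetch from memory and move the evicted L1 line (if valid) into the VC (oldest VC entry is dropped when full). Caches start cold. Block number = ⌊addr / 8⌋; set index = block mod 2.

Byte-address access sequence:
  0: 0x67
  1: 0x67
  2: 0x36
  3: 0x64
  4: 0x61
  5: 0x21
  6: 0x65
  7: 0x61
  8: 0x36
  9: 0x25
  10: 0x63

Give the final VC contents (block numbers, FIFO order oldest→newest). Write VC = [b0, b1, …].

#0 0x67→b12/s0 MISS; vc=[]
#1 0x67→b12/s0 L1-HIT; vc=[]
#2 0x36→b6/s0 MISS; vc=[12]
#3 0x64→b12/s0 VC-HIT; vc=[6]
#4 0x61→b12/s0 L1-HIT; vc=[6]
#5 0x21→b4/s0 MISS; vc=[6,12]
#6 0x65→b12/s0 VC-HIT; vc=[6,4]
#7 0x61→b12/s0 L1-HIT; vc=[6,4]
#8 0x36→b6/s0 VC-HIT; vc=[12,4]
#9 0x25→b4/s0 VC-HIT; vc=[12,6]
#10 0x63→b12/s0 VC-HIT; vc=[4,6]

VC = [4, 6]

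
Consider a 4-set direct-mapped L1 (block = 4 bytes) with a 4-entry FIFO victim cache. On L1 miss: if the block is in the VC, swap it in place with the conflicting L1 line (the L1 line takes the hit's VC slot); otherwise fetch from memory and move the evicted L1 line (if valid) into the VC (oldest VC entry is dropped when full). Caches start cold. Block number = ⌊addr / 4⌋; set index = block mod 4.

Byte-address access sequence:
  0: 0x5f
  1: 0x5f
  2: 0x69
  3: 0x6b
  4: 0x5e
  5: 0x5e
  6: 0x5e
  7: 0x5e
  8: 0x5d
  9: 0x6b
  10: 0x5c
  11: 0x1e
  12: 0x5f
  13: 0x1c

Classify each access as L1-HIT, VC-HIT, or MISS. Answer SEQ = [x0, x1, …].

#0 0x5f→b23/s3 MISS; vc=[]
#1 0x5f→b23/s3 L1-HIT; vc=[]
#2 0x69→b26/s2 MISS; vc=[]
#3 0x6b→b26/s2 L1-HIT; vc=[]
#4 0x5e→b23/s3 L1-HIT; vc=[]
#5 0x5e→b23/s3 L1-HIT; vc=[]
#6 0x5e→b23/s3 L1-HIT; vc=[]
#7 0x5e→b23/s3 L1-HIT; vc=[]
#8 0x5d→b23/s3 L1-HIT; vc=[]
#9 0x6b→b26/s2 L1-HIT; vc=[]
#10 0x5c→b23/s3 L1-HIT; vc=[]
#11 0x1e→b7/s3 MISS; vc=[23]
#12 0x5f→b23/s3 VC-HIT; vc=[7]
#13 0x1c→b7/s3 VC-HIT; vc=[23]

SEQ = [MISS, L1-HIT, MISS, L1-HIT, L1-HIT, L1-HIT, L1-HIT, L1-HIT, L1-HIT, L1-HIT, L1-HIT, MISS, VC-HIT, VC-HIT]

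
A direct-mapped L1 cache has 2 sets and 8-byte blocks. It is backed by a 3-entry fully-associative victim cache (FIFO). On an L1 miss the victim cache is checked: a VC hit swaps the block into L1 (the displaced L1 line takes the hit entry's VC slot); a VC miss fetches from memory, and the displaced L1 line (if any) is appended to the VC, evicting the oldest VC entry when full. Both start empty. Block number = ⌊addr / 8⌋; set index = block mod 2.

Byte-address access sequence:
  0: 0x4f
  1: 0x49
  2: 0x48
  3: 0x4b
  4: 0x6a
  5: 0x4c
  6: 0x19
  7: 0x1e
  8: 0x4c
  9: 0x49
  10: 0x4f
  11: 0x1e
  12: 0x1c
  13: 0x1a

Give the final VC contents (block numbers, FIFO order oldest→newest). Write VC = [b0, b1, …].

0: 0x4f (blk 9, set 1) → MISS  vc=[]
1: 0x49 (blk 9, set 1) → L1-HIT  vc=[]
2: 0x48 (blk 9, set 1) → L1-HIT  vc=[]
3: 0x4b (blk 9, set 1) → L1-HIT  vc=[]
4: 0x6a (blk 13, set 1) → MISS  vc=[9]
5: 0x4c (blk 9, set 1) → VC-HIT  vc=[13]
6: 0x19 (blk 3, set 1) → MISS  vc=[13, 9]
7: 0x1e (blk 3, set 1) → L1-HIT  vc=[13, 9]
8: 0x4c (blk 9, set 1) → VC-HIT  vc=[13, 3]
9: 0x49 (blk 9, set 1) → L1-HIT  vc=[13, 3]
10: 0x4f (blk 9, set 1) → L1-HIT  vc=[13, 3]
11: 0x1e (blk 3, set 1) → VC-HIT  vc=[13, 9]
12: 0x1c (blk 3, set 1) → L1-HIT  vc=[13, 9]
13: 0x1a (blk 3, set 1) → L1-HIT  vc=[13, 9]

VC = [13, 9]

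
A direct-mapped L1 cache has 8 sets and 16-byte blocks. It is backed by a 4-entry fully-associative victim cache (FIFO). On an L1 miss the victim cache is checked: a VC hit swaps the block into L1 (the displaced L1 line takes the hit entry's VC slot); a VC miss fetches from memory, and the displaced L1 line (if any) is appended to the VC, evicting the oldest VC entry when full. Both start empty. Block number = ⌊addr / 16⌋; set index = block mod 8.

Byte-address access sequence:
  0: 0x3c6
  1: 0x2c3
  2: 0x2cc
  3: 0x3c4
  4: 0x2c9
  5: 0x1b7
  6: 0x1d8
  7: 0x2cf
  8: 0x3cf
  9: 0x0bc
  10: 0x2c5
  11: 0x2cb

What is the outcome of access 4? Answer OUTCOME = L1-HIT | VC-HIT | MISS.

0: 0x3c6 (blk 60, set 4) → MISS  vc=[]
1: 0x2c3 (blk 44, set 4) → MISS  vc=[60]
2: 0x2cc (blk 44, set 4) → L1-HIT  vc=[60]
3: 0x3c4 (blk 60, set 4) → VC-HIT  vc=[44]
4: 0x2c9 (blk 44, set 4) → VC-HIT  vc=[60]
5: 0x1b7 (blk 27, set 3) → MISS  vc=[60]
6: 0x1d8 (blk 29, set 5) → MISS  vc=[60]
7: 0x2cf (blk 44, set 4) → L1-HIT  vc=[60]
8: 0x3cf (blk 60, set 4) → VC-HIT  vc=[44]
9: 0xbc (blk 11, set 3) → MISS  vc=[44, 27]
10: 0x2c5 (blk 44, set 4) → VC-HIT  vc=[60, 27]
11: 0x2cb (blk 44, set 4) → L1-HIT  vc=[60, 27]

OUTCOME = VC-HIT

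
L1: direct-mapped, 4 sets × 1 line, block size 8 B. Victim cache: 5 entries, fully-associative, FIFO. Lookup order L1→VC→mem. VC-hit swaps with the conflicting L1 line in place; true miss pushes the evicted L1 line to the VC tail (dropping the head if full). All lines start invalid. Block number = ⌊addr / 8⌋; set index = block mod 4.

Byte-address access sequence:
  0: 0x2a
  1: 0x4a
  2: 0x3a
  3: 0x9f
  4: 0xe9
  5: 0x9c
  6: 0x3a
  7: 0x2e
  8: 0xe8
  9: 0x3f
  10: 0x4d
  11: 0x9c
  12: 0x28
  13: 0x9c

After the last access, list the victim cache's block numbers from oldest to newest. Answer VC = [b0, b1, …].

VC = [9, 7, 29]

#0 0x2a→b5/s1 MISS; vc=[]
#1 0x4a→b9/s1 MISS; vc=[5]
#2 0x3a→b7/s3 MISS; vc=[5]
#3 0x9f→b19/s3 MISS; vc=[5,7]
#4 0xe9→b29/s1 MISS; vc=[5,7,9]
#5 0x9c→b19/s3 L1-HIT; vc=[5,7,9]
#6 0x3a→b7/s3 VC-HIT; vc=[5,19,9]
#7 0x2e→b5/s1 VC-HIT; vc=[29,19,9]
#8 0xe8→b29/s1 VC-HIT; vc=[5,19,9]
#9 0x3f→b7/s3 L1-HIT; vc=[5,19,9]
#10 0x4d→b9/s1 VC-HIT; vc=[5,19,29]
#11 0x9c→b19/s3 VC-HIT; vc=[5,7,29]
#12 0x28→b5/s1 VC-HIT; vc=[9,7,29]
#13 0x9c→b19/s3 L1-HIT; vc=[9,7,29]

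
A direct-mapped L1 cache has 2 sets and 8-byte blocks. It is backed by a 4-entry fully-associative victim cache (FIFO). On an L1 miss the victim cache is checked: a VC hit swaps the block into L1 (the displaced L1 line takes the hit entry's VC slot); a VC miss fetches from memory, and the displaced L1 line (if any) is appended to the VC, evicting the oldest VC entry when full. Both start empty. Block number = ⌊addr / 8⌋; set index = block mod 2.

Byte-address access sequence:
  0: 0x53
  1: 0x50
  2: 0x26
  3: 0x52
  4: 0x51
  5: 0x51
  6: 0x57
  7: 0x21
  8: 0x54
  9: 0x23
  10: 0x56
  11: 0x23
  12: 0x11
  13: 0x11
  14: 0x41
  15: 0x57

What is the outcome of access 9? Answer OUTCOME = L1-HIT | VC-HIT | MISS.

OUTCOME = VC-HIT

#0 0x53→b10/s0 MISS; vc=[]
#1 0x50→b10/s0 L1-HIT; vc=[]
#2 0x26→b4/s0 MISS; vc=[10]
#3 0x52→b10/s0 VC-HIT; vc=[4]
#4 0x51→b10/s0 L1-HIT; vc=[4]
#5 0x51→b10/s0 L1-HIT; vc=[4]
#6 0x57→b10/s0 L1-HIT; vc=[4]
#7 0x21→b4/s0 VC-HIT; vc=[10]
#8 0x54→b10/s0 VC-HIT; vc=[4]
#9 0x23→b4/s0 VC-HIT; vc=[10]
#10 0x56→b10/s0 VC-HIT; vc=[4]
#11 0x23→b4/s0 VC-HIT; vc=[10]
#12 0x11→b2/s0 MISS; vc=[10,4]
#13 0x11→b2/s0 L1-HIT; vc=[10,4]
#14 0x41→b8/s0 MISS; vc=[10,4,2]
#15 0x57→b10/s0 VC-HIT; vc=[8,4,2]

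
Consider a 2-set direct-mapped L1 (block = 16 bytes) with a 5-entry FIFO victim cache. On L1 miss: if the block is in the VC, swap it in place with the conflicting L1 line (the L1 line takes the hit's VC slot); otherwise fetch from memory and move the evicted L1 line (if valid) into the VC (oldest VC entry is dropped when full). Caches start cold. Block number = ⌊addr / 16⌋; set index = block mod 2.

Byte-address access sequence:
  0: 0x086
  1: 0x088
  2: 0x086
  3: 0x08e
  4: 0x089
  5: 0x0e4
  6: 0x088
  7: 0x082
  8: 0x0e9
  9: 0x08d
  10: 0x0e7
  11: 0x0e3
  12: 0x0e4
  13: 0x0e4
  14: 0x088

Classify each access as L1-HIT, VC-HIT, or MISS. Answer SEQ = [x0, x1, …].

0: 0x86 (blk 8, set 0) → MISS  vc=[]
1: 0x88 (blk 8, set 0) → L1-HIT  vc=[]
2: 0x86 (blk 8, set 0) → L1-HIT  vc=[]
3: 0x8e (blk 8, set 0) → L1-HIT  vc=[]
4: 0x89 (blk 8, set 0) → L1-HIT  vc=[]
5: 0xe4 (blk 14, set 0) → MISS  vc=[8]
6: 0x88 (blk 8, set 0) → VC-HIT  vc=[14]
7: 0x82 (blk 8, set 0) → L1-HIT  vc=[14]
8: 0xe9 (blk 14, set 0) → VC-HIT  vc=[8]
9: 0x8d (blk 8, set 0) → VC-HIT  vc=[14]
10: 0xe7 (blk 14, set 0) → VC-HIT  vc=[8]
11: 0xe3 (blk 14, set 0) → L1-HIT  vc=[8]
12: 0xe4 (blk 14, set 0) → L1-HIT  vc=[8]
13: 0xe4 (blk 14, set 0) → L1-HIT  vc=[8]
14: 0x88 (blk 8, set 0) → VC-HIT  vc=[14]

SEQ = [MISS, L1-HIT, L1-HIT, L1-HIT, L1-HIT, MISS, VC-HIT, L1-HIT, VC-HIT, VC-HIT, VC-HIT, L1-HIT, L1-HIT, L1-HIT, VC-HIT]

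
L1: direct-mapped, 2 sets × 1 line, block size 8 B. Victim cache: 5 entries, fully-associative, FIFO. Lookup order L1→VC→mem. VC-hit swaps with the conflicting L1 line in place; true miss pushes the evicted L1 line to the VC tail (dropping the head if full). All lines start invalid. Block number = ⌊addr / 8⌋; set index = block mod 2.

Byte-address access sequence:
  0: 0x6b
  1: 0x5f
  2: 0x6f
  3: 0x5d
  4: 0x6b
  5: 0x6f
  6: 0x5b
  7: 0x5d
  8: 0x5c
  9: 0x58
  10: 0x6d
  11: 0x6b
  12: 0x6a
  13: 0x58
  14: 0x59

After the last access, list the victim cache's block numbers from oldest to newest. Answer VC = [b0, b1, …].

0: 0x6b (blk 13, set 1) → MISS  vc=[]
1: 0x5f (blk 11, set 1) → MISS  vc=[13]
2: 0x6f (blk 13, set 1) → VC-HIT  vc=[11]
3: 0x5d (blk 11, set 1) → VC-HIT  vc=[13]
4: 0x6b (blk 13, set 1) → VC-HIT  vc=[11]
5: 0x6f (blk 13, set 1) → L1-HIT  vc=[11]
6: 0x5b (blk 11, set 1) → VC-HIT  vc=[13]
7: 0x5d (blk 11, set 1) → L1-HIT  vc=[13]
8: 0x5c (blk 11, set 1) → L1-HIT  vc=[13]
9: 0x58 (blk 11, set 1) → L1-HIT  vc=[13]
10: 0x6d (blk 13, set 1) → VC-HIT  vc=[11]
11: 0x6b (blk 13, set 1) → L1-HIT  vc=[11]
12: 0x6a (blk 13, set 1) → L1-HIT  vc=[11]
13: 0x58 (blk 11, set 1) → VC-HIT  vc=[13]
14: 0x59 (blk 11, set 1) → L1-HIT  vc=[13]

VC = [13]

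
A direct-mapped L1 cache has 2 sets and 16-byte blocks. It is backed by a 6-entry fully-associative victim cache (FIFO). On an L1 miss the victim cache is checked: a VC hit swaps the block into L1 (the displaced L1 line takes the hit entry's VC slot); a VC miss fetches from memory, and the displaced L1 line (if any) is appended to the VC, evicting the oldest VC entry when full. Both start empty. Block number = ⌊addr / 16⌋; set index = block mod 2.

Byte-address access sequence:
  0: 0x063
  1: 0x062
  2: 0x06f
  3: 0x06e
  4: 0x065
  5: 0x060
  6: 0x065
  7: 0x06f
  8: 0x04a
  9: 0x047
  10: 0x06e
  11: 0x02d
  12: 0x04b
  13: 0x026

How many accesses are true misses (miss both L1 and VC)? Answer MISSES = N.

  [0] addr=0x63 blk=6 s=0: MISS | VC []
  [1] addr=0x62 blk=6 s=0: L1-HIT | VC []
  [2] addr=0x6f blk=6 s=0: L1-HIT | VC []
  [3] addr=0x6e blk=6 s=0: L1-HIT | VC []
  [4] addr=0x65 blk=6 s=0: L1-HIT | VC []
  [5] addr=0x60 blk=6 s=0: L1-HIT | VC []
  [6] addr=0x65 blk=6 s=0: L1-HIT | VC []
  [7] addr=0x6f blk=6 s=0: L1-HIT | VC []
  [8] addr=0x4a blk=4 s=0: MISS | VC [6]
  [9] addr=0x47 blk=4 s=0: L1-HIT | VC [6]
  [10] addr=0x6e blk=6 s=0: VC-HIT | VC [4]
  [11] addr=0x2d blk=2 s=0: MISS | VC [4, 6]
  [12] addr=0x4b blk=4 s=0: VC-HIT | VC [2, 6]
  [13] addr=0x26 blk=2 s=0: VC-HIT | VC [4, 6]

MISSES = 3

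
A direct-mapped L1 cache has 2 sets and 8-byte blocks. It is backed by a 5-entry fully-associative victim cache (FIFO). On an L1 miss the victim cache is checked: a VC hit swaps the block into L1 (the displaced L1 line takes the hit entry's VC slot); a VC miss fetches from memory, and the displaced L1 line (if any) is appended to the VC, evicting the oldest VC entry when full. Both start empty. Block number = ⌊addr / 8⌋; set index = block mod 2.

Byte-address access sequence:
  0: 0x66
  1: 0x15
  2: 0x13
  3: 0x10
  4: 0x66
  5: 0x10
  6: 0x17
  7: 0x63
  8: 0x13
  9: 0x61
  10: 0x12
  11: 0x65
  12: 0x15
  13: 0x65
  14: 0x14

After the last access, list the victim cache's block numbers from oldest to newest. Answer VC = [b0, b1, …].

VC = [12]

0: 0x66 (blk 12, set 0) → MISS  vc=[]
1: 0x15 (blk 2, set 0) → MISS  vc=[12]
2: 0x13 (blk 2, set 0) → L1-HIT  vc=[12]
3: 0x10 (blk 2, set 0) → L1-HIT  vc=[12]
4: 0x66 (blk 12, set 0) → VC-HIT  vc=[2]
5: 0x10 (blk 2, set 0) → VC-HIT  vc=[12]
6: 0x17 (blk 2, set 0) → L1-HIT  vc=[12]
7: 0x63 (blk 12, set 0) → VC-HIT  vc=[2]
8: 0x13 (blk 2, set 0) → VC-HIT  vc=[12]
9: 0x61 (blk 12, set 0) → VC-HIT  vc=[2]
10: 0x12 (blk 2, set 0) → VC-HIT  vc=[12]
11: 0x65 (blk 12, set 0) → VC-HIT  vc=[2]
12: 0x15 (blk 2, set 0) → VC-HIT  vc=[12]
13: 0x65 (blk 12, set 0) → VC-HIT  vc=[2]
14: 0x14 (blk 2, set 0) → VC-HIT  vc=[12]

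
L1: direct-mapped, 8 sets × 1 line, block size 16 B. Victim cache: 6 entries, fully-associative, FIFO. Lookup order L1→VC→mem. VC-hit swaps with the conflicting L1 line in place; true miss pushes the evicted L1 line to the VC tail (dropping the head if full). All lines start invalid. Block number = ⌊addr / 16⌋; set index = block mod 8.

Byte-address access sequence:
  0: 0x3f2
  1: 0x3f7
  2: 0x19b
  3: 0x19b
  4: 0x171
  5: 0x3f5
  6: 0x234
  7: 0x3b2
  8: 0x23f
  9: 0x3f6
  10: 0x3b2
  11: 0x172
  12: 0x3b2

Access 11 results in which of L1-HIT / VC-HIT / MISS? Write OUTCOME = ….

OUTCOME = VC-HIT

0: 0x3f2 (blk 63, set 7) → MISS  vc=[]
1: 0x3f7 (blk 63, set 7) → L1-HIT  vc=[]
2: 0x19b (blk 25, set 1) → MISS  vc=[]
3: 0x19b (blk 25, set 1) → L1-HIT  vc=[]
4: 0x171 (blk 23, set 7) → MISS  vc=[63]
5: 0x3f5 (blk 63, set 7) → VC-HIT  vc=[23]
6: 0x234 (blk 35, set 3) → MISS  vc=[23]
7: 0x3b2 (blk 59, set 3) → MISS  vc=[23, 35]
8: 0x23f (blk 35, set 3) → VC-HIT  vc=[23, 59]
9: 0x3f6 (blk 63, set 7) → L1-HIT  vc=[23, 59]
10: 0x3b2 (blk 59, set 3) → VC-HIT  vc=[23, 35]
11: 0x172 (blk 23, set 7) → VC-HIT  vc=[63, 35]
12: 0x3b2 (blk 59, set 3) → L1-HIT  vc=[63, 35]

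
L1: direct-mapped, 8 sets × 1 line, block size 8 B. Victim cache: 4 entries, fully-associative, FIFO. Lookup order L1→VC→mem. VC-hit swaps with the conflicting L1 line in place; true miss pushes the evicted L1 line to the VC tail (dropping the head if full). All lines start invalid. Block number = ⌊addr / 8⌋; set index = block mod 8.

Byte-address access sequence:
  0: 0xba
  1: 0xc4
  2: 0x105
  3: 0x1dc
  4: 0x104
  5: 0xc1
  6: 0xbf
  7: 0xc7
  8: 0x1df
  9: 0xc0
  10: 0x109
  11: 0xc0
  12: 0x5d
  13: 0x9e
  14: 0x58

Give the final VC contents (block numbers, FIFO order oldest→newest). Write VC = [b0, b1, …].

#0 0xba→b23/s7 MISS; vc=[]
#1 0xc4→b24/s0 MISS; vc=[]
#2 0x105→b32/s0 MISS; vc=[24]
#3 0x1dc→b59/s3 MISS; vc=[24]
#4 0x104→b32/s0 L1-HIT; vc=[24]
#5 0xc1→b24/s0 VC-HIT; vc=[32]
#6 0xbf→b23/s7 L1-HIT; vc=[32]
#7 0xc7→b24/s0 L1-HIT; vc=[32]
#8 0x1df→b59/s3 L1-HIT; vc=[32]
#9 0xc0→b24/s0 L1-HIT; vc=[32]
#10 0x109→b33/s1 MISS; vc=[32]
#11 0xc0→b24/s0 L1-HIT; vc=[32]
#12 0x5d→b11/s3 MISS; vc=[32,59]
#13 0x9e→b19/s3 MISS; vc=[32,59,11]
#14 0x58→b11/s3 VC-HIT; vc=[32,59,19]

VC = [32, 59, 19]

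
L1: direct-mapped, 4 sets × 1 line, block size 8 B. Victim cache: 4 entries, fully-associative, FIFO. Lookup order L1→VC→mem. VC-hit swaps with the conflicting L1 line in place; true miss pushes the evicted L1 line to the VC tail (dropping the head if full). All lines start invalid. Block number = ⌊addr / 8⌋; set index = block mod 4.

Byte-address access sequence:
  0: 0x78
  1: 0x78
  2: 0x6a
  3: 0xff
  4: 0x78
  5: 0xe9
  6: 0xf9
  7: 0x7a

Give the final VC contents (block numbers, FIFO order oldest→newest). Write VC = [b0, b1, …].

#0 0x78→b15/s3 MISS; vc=[]
#1 0x78→b15/s3 L1-HIT; vc=[]
#2 0x6a→b13/s1 MISS; vc=[]
#3 0xff→b31/s3 MISS; vc=[15]
#4 0x78→b15/s3 VC-HIT; vc=[31]
#5 0xe9→b29/s1 MISS; vc=[31,13]
#6 0xf9→b31/s3 VC-HIT; vc=[15,13]
#7 0x7a→b15/s3 VC-HIT; vc=[31,13]

VC = [31, 13]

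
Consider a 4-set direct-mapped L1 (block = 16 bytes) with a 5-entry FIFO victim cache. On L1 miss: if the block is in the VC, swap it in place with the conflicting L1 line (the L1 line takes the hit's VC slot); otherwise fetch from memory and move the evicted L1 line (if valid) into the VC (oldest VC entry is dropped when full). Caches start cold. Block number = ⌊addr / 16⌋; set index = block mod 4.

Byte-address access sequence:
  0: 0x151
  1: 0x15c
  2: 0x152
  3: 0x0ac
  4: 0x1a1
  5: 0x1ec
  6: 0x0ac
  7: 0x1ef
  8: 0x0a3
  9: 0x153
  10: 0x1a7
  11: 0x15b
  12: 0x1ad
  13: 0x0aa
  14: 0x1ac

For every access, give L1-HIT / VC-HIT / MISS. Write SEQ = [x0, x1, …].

0: 0x151 (blk 21, set 1) → MISS  vc=[]
1: 0x15c (blk 21, set 1) → L1-HIT  vc=[]
2: 0x152 (blk 21, set 1) → L1-HIT  vc=[]
3: 0xac (blk 10, set 2) → MISS  vc=[]
4: 0x1a1 (blk 26, set 2) → MISS  vc=[10]
5: 0x1ec (blk 30, set 2) → MISS  vc=[10, 26]
6: 0xac (blk 10, set 2) → VC-HIT  vc=[30, 26]
7: 0x1ef (blk 30, set 2) → VC-HIT  vc=[10, 26]
8: 0xa3 (blk 10, set 2) → VC-HIT  vc=[30, 26]
9: 0x153 (blk 21, set 1) → L1-HIT  vc=[30, 26]
10: 0x1a7 (blk 26, set 2) → VC-HIT  vc=[30, 10]
11: 0x15b (blk 21, set 1) → L1-HIT  vc=[30, 10]
12: 0x1ad (blk 26, set 2) → L1-HIT  vc=[30, 10]
13: 0xaa (blk 10, set 2) → VC-HIT  vc=[30, 26]
14: 0x1ac (blk 26, set 2) → VC-HIT  vc=[30, 10]

SEQ = [MISS, L1-HIT, L1-HIT, MISS, MISS, MISS, VC-HIT, VC-HIT, VC-HIT, L1-HIT, VC-HIT, L1-HIT, L1-HIT, VC-HIT, VC-HIT]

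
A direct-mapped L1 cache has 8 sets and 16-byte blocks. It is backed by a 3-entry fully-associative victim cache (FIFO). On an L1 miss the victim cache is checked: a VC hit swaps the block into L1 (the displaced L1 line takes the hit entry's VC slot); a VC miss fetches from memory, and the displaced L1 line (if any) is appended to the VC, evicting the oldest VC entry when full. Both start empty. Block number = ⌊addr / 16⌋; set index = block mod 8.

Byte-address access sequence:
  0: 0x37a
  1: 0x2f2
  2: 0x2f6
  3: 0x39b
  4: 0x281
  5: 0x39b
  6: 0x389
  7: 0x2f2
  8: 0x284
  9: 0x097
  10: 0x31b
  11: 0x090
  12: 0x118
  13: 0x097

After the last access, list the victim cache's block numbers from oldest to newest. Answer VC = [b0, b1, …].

VC = [57, 49, 17]

#0 0x37a→b55/s7 MISS; vc=[]
#1 0x2f2→b47/s7 MISS; vc=[55]
#2 0x2f6→b47/s7 L1-HIT; vc=[55]
#3 0x39b→b57/s1 MISS; vc=[55]
#4 0x281→b40/s0 MISS; vc=[55]
#5 0x39b→b57/s1 L1-HIT; vc=[55]
#6 0x389→b56/s0 MISS; vc=[55,40]
#7 0x2f2→b47/s7 L1-HIT; vc=[55,40]
#8 0x284→b40/s0 VC-HIT; vc=[55,56]
#9 0x97→b9/s1 MISS; vc=[55,56,57]
#10 0x31b→b49/s1 MISS; vc=[56,57,9]
#11 0x90→b9/s1 VC-HIT; vc=[56,57,49]
#12 0x118→b17/s1 MISS; vc=[57,49,9]
#13 0x97→b9/s1 VC-HIT; vc=[57,49,17]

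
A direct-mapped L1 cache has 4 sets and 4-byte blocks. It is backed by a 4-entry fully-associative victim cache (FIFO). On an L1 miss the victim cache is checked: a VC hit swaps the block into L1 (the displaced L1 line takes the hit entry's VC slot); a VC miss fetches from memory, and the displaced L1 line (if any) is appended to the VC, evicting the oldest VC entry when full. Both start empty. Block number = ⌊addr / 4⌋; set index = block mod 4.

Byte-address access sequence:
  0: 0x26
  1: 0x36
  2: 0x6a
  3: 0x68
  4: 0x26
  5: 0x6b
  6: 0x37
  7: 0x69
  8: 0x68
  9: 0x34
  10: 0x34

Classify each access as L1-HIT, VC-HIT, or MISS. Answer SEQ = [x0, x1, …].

SEQ = [MISS, MISS, MISS, L1-HIT, VC-HIT, L1-HIT, VC-HIT, L1-HIT, L1-HIT, L1-HIT, L1-HIT]

0: 0x26 (blk 9, set 1) → MISS  vc=[]
1: 0x36 (blk 13, set 1) → MISS  vc=[9]
2: 0x6a (blk 26, set 2) → MISS  vc=[9]
3: 0x68 (blk 26, set 2) → L1-HIT  vc=[9]
4: 0x26 (blk 9, set 1) → VC-HIT  vc=[13]
5: 0x6b (blk 26, set 2) → L1-HIT  vc=[13]
6: 0x37 (blk 13, set 1) → VC-HIT  vc=[9]
7: 0x69 (blk 26, set 2) → L1-HIT  vc=[9]
8: 0x68 (blk 26, set 2) → L1-HIT  vc=[9]
9: 0x34 (blk 13, set 1) → L1-HIT  vc=[9]
10: 0x34 (blk 13, set 1) → L1-HIT  vc=[9]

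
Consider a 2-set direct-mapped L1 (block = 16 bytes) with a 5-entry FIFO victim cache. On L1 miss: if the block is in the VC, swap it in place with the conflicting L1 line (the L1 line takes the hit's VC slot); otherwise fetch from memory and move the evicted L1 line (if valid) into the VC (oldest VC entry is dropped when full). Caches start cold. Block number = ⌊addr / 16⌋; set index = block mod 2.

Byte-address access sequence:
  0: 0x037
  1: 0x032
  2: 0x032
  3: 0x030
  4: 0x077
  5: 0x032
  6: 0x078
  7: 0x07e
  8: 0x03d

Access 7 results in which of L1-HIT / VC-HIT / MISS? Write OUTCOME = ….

0: 0x37 (blk 3, set 1) → MISS  vc=[]
1: 0x32 (blk 3, set 1) → L1-HIT  vc=[]
2: 0x32 (blk 3, set 1) → L1-HIT  vc=[]
3: 0x30 (blk 3, set 1) → L1-HIT  vc=[]
4: 0x77 (blk 7, set 1) → MISS  vc=[3]
5: 0x32 (blk 3, set 1) → VC-HIT  vc=[7]
6: 0x78 (blk 7, set 1) → VC-HIT  vc=[3]
7: 0x7e (blk 7, set 1) → L1-HIT  vc=[3]
8: 0x3d (blk 3, set 1) → VC-HIT  vc=[7]

OUTCOME = L1-HIT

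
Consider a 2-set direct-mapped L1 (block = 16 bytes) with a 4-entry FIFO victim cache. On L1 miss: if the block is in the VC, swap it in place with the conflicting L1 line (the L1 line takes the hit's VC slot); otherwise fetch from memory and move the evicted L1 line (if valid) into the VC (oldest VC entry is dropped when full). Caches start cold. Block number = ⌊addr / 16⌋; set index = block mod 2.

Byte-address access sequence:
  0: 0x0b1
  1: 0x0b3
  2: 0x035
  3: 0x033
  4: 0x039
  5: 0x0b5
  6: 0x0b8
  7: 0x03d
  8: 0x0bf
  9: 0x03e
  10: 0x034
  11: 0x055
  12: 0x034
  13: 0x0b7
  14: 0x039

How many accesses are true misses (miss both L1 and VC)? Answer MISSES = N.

MISSES = 3

#0 0xb1→b11/s1 MISS; vc=[]
#1 0xb3→b11/s1 L1-HIT; vc=[]
#2 0x35→b3/s1 MISS; vc=[11]
#3 0x33→b3/s1 L1-HIT; vc=[11]
#4 0x39→b3/s1 L1-HIT; vc=[11]
#5 0xb5→b11/s1 VC-HIT; vc=[3]
#6 0xb8→b11/s1 L1-HIT; vc=[3]
#7 0x3d→b3/s1 VC-HIT; vc=[11]
#8 0xbf→b11/s1 VC-HIT; vc=[3]
#9 0x3e→b3/s1 VC-HIT; vc=[11]
#10 0x34→b3/s1 L1-HIT; vc=[11]
#11 0x55→b5/s1 MISS; vc=[11,3]
#12 0x34→b3/s1 VC-HIT; vc=[11,5]
#13 0xb7→b11/s1 VC-HIT; vc=[3,5]
#14 0x39→b3/s1 VC-HIT; vc=[11,5]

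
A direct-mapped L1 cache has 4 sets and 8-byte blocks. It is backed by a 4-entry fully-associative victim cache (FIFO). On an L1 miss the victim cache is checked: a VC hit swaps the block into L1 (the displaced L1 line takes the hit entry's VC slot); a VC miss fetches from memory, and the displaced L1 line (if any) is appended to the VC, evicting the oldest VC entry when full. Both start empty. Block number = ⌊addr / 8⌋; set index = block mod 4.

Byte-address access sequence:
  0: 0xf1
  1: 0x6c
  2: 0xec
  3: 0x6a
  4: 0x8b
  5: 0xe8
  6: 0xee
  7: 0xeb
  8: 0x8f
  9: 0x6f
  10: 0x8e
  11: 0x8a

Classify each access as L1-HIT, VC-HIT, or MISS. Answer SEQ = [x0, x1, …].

#0 0xf1→b30/s2 MISS; vc=[]
#1 0x6c→b13/s1 MISS; vc=[]
#2 0xec→b29/s1 MISS; vc=[13]
#3 0x6a→b13/s1 VC-HIT; vc=[29]
#4 0x8b→b17/s1 MISS; vc=[29,13]
#5 0xe8→b29/s1 VC-HIT; vc=[17,13]
#6 0xee→b29/s1 L1-HIT; vc=[17,13]
#7 0xeb→b29/s1 L1-HIT; vc=[17,13]
#8 0x8f→b17/s1 VC-HIT; vc=[29,13]
#9 0x6f→b13/s1 VC-HIT; vc=[29,17]
#10 0x8e→b17/s1 VC-HIT; vc=[29,13]
#11 0x8a→b17/s1 L1-HIT; vc=[29,13]

SEQ = [MISS, MISS, MISS, VC-HIT, MISS, VC-HIT, L1-HIT, L1-HIT, VC-HIT, VC-HIT, VC-HIT, L1-HIT]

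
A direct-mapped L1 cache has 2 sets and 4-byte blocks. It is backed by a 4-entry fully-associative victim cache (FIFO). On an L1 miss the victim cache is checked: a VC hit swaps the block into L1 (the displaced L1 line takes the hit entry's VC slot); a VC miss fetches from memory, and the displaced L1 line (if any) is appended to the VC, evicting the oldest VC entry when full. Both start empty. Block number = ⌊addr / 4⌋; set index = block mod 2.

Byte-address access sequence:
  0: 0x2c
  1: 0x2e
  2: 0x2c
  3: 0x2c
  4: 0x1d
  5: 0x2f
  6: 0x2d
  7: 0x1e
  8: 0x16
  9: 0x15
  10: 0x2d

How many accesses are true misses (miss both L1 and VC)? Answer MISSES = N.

0: 0x2c (blk 11, set 1) → MISS  vc=[]
1: 0x2e (blk 11, set 1) → L1-HIT  vc=[]
2: 0x2c (blk 11, set 1) → L1-HIT  vc=[]
3: 0x2c (blk 11, set 1) → L1-HIT  vc=[]
4: 0x1d (blk 7, set 1) → MISS  vc=[11]
5: 0x2f (blk 11, set 1) → VC-HIT  vc=[7]
6: 0x2d (blk 11, set 1) → L1-HIT  vc=[7]
7: 0x1e (blk 7, set 1) → VC-HIT  vc=[11]
8: 0x16 (blk 5, set 1) → MISS  vc=[11, 7]
9: 0x15 (blk 5, set 1) → L1-HIT  vc=[11, 7]
10: 0x2d (blk 11, set 1) → VC-HIT  vc=[5, 7]

MISSES = 3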